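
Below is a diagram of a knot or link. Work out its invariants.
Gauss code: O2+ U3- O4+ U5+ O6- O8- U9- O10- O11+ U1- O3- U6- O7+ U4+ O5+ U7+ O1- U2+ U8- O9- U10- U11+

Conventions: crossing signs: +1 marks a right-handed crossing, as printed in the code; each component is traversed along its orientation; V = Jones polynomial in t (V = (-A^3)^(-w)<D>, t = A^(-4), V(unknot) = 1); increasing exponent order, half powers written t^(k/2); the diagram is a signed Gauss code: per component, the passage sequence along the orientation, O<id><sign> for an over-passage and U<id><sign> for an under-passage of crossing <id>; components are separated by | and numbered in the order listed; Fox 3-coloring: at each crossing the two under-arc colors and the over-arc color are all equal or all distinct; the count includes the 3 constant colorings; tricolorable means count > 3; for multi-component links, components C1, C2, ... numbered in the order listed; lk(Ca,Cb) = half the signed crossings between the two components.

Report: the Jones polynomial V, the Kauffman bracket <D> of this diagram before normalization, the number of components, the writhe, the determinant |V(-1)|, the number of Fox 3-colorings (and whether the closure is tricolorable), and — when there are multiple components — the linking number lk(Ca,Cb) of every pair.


V = -t^-5 + 2t^-4 - 3t^-3 + 5t^-2 - 5t^-1 + 5 - 4t + 3t^2 - t^3
<D> = A^-15 - 3A^-11 + 4A^-7 - 5A^-3 + 5A - 5A^5 + 3A^9 - 2A^13 + A^17 (w = -1)
1 component over 11 crossings, w = -1
3 Fox colorings among 3^11, |V(-1)| = 29: not tricolorable
why: V spans 8 powers of t: at least 8 crossings in any diagram


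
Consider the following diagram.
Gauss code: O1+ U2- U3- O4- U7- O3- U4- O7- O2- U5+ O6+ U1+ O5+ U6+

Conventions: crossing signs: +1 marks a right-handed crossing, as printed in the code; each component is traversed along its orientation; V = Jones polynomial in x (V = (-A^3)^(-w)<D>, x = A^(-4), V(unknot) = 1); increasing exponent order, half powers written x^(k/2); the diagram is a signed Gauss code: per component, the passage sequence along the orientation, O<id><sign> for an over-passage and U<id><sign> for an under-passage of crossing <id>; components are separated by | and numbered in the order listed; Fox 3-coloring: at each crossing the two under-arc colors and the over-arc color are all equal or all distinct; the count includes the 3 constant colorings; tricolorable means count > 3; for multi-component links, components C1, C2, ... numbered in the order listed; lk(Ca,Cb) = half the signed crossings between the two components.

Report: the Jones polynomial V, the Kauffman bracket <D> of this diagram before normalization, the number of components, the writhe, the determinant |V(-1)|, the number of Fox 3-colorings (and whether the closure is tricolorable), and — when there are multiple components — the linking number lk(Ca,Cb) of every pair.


V = -x^-3 + x^-2 - x^-1 + 3 - x + x^2 - x^3
<D> = A^-15 - A^-11 + A^-7 - 3A^-3 + A - A^5 + A^9 (w = -1)
1 component over 7 crossings, w = -1
27 Fox colorings among 3^7, |V(-1)| = 9: tricolorable
why: w = -1 shifts under R1 moves; the (-A^3)^(1) factor cancels that in V


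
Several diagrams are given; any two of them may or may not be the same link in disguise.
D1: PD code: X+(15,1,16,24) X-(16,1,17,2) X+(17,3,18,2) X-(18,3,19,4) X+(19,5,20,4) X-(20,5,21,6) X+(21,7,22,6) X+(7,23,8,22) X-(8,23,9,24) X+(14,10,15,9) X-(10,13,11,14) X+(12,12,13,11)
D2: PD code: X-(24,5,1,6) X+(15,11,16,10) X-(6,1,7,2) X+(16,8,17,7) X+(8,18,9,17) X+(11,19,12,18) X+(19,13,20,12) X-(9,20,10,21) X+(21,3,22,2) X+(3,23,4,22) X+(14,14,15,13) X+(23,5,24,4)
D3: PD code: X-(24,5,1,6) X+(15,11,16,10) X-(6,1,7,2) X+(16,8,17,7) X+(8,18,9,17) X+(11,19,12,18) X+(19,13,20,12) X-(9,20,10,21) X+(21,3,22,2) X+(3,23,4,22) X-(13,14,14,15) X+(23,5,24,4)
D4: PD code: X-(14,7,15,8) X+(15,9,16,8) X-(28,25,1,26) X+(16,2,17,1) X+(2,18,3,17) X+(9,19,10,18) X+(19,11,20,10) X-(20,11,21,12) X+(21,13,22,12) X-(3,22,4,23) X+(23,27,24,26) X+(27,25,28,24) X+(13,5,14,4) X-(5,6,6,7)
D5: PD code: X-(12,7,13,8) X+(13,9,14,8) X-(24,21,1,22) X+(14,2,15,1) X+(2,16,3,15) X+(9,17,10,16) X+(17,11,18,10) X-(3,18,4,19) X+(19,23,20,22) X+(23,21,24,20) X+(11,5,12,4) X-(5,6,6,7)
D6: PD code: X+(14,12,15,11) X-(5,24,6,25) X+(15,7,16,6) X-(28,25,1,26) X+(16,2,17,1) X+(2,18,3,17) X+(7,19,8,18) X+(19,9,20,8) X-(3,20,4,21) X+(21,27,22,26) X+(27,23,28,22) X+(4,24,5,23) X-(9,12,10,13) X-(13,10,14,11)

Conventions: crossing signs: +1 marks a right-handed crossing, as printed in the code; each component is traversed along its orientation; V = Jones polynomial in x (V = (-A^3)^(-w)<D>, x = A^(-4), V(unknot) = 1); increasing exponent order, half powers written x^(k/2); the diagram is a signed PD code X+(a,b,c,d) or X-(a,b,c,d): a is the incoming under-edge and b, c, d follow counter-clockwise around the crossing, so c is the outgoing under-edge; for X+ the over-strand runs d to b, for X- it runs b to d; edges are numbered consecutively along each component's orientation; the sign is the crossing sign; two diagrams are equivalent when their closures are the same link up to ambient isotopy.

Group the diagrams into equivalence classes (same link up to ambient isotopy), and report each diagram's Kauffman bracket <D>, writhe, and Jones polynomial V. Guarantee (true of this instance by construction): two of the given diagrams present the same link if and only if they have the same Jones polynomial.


classes: {D1} | {D2, D3, D4, D5, D6}
V(D1) = 1  [12 crossings, <D> = A^6, w = +2]
V(D2) = x - x^2 + 2x^3 - x^4 + x^5 - x^6  [12 crossings, <D> = -A^-6 + A^-2 - A^2 + 2A^6 - A^10 + A^14, w = +6]
V(D3) = x - x^2 + 2x^3 - x^4 + x^5 - x^6  (w +4, c 12, <D> = -A^-12 + A^-8 - A^-4 + 2 - A^4 + A^8)
V(D4) = x - x^2 + 2x^3 - x^4 + x^5 - x^6  [14 crossings, <D> = -A^-12 + A^-8 - A^-4 + 2 - A^4 + A^8, w = +4]
V(D5) = x - x^2 + 2x^3 - x^4 + x^5 - x^6  [12 crossings, <D> = -A^-12 + A^-8 - A^-4 + 2 - A^4 + A^8, w = +4]
V(D6) = x - x^2 + 2x^3 - x^4 + x^5 - x^6  (w +4, c 14, <D> = -A^-12 + A^-8 - A^-4 + 2 - A^4 + A^8)
insight: 2 classes among 6 diagrams; unequal V(x) rules out equality


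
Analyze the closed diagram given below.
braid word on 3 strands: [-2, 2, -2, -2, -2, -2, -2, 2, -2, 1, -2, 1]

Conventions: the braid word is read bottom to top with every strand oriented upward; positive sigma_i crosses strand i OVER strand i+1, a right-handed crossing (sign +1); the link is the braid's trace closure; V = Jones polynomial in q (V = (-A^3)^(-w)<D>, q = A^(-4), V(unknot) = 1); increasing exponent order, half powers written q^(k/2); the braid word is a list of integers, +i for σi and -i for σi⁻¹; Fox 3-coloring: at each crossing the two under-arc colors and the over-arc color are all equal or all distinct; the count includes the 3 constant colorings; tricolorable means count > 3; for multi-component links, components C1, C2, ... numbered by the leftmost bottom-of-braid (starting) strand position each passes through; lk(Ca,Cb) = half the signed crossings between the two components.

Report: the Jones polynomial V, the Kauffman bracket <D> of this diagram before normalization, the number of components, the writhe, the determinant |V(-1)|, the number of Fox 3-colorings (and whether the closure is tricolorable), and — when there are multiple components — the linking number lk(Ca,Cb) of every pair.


Jones polynomial: V(q) = q^-8 - 2q^-7 + 2q^-6 - 3q^-5 + 3q^-4 - 2q^-3 + 2q^-2 - q^-1 + 1
<D> = A^-12 - A^-8 + 2A^-4 - 2 + 3A^4 - 3A^8 + 2A^12 - 2A^16 + A^20; writhe -4
components 1, writhe -4 (12 crossings)
3-colorings: 3 of 3^12, det 17 — not tricolorable
note: the word shrinks to σ2⁻¹ σ2⁻¹ σ2⁻¹ σ2⁻¹ σ2⁻¹ σ1 σ2⁻¹ σ1 after cancelling


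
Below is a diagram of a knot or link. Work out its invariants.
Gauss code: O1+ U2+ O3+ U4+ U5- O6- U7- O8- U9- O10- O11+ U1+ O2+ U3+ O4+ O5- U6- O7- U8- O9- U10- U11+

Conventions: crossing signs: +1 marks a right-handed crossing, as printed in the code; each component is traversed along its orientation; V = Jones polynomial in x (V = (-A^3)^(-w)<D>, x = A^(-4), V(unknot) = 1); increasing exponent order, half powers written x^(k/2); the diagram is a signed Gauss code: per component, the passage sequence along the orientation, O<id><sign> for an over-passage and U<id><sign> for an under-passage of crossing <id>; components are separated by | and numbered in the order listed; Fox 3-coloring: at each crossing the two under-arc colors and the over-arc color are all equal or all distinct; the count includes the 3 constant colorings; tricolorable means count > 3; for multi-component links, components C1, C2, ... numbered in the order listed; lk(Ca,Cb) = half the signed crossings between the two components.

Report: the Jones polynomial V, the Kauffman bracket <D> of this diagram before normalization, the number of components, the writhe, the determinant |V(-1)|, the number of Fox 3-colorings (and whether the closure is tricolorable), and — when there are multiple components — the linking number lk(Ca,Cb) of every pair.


V(x) = 1
bracket: -A^-3, w = -1
1 component, writhe -1, over 11 crossings
det 1, colorings 3 of 3^11 — not tricolorable
observation: w = -1 shifts under R1 moves; the (-A^3)^(1) factor cancels that in V


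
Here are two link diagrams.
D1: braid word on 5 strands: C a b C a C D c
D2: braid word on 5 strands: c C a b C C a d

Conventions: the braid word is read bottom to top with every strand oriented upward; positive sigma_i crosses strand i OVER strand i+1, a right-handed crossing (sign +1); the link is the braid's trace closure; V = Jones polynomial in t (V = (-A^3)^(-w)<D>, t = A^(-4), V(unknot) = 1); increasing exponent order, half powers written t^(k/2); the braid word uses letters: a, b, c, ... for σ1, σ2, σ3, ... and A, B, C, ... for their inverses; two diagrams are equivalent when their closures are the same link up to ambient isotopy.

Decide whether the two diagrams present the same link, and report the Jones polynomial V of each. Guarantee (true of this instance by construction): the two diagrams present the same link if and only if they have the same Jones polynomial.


same link: yes
V(D1) = t^-2 + 2 + t^2  [8 crossings, <D> = A^-8 + 2 + A^8, w = 0]
V(D2) = t^-2 + 2 + t^2  [8 crossings, <D> = A^-2 + 2A^6 + A^14, w = +2]
insight: Markov moves rewrite D1 (8 crossings) into D2 (8)


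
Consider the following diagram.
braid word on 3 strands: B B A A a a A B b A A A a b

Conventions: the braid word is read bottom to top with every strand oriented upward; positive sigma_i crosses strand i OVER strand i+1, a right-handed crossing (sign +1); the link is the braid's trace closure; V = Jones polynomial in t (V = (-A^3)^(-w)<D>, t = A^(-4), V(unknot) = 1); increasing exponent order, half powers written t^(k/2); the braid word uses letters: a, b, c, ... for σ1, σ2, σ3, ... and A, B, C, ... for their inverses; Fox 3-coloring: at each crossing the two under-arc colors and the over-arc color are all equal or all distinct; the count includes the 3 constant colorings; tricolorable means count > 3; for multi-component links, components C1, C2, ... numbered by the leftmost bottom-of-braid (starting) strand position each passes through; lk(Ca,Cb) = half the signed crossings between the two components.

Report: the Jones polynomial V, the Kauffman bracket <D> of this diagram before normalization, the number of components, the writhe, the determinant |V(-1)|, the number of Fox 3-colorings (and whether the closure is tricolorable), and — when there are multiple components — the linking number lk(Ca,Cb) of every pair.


V(t) = -t^-4 + t^-3 + t^-1
bracket: A^-8 + 1 - A^4, w = -4
1 component, writhe -4, over 14 crossings
det 3, colorings 9 of 3^14 — tricolorable
observation: w = -4 shifts under R1 moves; the (-A^3)^(4) factor cancels that in V


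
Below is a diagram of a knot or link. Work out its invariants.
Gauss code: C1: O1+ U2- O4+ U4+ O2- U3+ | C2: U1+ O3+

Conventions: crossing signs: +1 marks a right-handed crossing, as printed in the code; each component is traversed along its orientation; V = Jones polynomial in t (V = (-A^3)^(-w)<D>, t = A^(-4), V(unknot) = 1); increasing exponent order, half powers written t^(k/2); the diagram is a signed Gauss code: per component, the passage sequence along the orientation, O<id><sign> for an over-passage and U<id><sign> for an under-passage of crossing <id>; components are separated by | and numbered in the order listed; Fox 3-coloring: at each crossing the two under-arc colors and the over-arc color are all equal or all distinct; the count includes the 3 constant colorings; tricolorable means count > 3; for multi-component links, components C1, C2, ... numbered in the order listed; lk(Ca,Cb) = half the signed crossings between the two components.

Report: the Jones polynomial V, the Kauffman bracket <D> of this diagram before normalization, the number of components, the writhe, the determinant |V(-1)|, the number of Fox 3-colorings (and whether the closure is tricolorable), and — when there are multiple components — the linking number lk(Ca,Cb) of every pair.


V(t) = -t^(1/2) - t^(5/2)
bracket: -A^-4 - A^4, w = +2
2 components, writhe +2, over 4 crossings
lk(C1,C2) = +1
det 2, colorings 3 of 3^4 — not tricolorable
observation: w = +2 shifts under R1 moves; the (-A^3)^(-2) factor cancels that in V


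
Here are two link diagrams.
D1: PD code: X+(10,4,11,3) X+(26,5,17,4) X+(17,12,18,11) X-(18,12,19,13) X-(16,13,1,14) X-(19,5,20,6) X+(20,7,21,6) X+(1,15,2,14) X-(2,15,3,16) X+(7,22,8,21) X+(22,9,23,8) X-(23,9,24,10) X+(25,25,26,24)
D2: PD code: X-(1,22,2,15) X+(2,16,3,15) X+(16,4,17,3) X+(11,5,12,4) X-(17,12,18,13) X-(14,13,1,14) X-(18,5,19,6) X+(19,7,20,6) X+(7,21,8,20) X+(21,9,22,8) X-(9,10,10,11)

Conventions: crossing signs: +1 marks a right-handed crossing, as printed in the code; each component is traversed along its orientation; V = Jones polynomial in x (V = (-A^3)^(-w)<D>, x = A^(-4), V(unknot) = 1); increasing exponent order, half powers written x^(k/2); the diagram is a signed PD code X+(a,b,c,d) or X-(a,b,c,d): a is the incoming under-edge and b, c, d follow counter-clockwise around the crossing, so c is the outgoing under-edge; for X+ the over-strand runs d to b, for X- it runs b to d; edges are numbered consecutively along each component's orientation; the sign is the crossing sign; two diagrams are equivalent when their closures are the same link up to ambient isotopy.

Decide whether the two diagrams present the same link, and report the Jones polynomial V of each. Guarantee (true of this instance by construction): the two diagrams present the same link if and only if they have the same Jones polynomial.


equivalent: yes
V(D1) = -x^(1/2) - x^(5/2)  (w +3, c 13, <D> = A^-1 + A^7)
V(D2) = -x^(1/2) - x^(5/2)  [11 crossings, <D> = A^-7 + A, w = +1]
key observation: Reidemeister moves carry D1 (13 crossings) to D2 (11)


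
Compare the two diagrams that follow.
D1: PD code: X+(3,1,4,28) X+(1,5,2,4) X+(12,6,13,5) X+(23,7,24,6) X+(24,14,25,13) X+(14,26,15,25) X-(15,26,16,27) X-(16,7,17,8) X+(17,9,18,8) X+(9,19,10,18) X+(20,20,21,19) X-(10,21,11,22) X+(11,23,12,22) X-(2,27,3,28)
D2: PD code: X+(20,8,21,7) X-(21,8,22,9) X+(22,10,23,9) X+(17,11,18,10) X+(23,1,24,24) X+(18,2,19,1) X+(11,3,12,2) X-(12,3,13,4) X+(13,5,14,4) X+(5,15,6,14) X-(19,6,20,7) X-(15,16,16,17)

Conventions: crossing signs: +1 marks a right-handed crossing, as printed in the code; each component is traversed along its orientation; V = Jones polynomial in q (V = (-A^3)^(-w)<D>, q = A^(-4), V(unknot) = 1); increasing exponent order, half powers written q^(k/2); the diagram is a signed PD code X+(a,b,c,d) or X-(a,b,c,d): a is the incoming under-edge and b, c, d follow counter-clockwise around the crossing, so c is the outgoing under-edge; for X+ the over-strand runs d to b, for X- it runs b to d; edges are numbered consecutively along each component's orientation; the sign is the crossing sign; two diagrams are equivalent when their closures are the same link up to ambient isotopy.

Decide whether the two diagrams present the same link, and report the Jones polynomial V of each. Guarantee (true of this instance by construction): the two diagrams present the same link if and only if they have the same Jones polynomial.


equivalent: yes
V(D1) = q + q^3 - q^4  (w +6, c 14, <D> = -A^2 + A^6 + A^14)
V(D2) = q + q^3 - q^4  [12 crossings, <D> = -A^-4 + 1 + A^8, w = +4]
key observation: all 2 diagrams share one V(q), hence one class


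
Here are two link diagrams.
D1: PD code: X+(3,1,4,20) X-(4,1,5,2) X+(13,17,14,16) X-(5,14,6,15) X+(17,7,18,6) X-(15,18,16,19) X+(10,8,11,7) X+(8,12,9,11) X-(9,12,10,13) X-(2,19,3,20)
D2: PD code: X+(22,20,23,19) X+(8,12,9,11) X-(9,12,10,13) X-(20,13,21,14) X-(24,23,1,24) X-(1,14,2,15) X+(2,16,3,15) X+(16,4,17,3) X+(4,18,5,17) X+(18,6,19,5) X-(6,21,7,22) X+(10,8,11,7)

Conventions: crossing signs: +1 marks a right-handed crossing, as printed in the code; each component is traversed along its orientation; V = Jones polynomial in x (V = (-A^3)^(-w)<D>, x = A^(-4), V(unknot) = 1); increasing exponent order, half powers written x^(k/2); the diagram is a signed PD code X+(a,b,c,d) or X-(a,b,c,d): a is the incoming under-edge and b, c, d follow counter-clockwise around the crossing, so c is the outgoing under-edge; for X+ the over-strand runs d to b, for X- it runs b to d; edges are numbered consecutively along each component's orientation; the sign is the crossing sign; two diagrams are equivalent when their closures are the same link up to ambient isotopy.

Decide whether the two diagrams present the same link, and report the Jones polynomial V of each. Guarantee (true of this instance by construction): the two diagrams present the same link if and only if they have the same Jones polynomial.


equivalent: no
D1 (bracket A^-8 - A^-4 + 1 - A^4 + A^8; 10 crossings at w = 0): V = x^-2 - x^-1 + 1 - x + x^2
V(D2) = x^-1 - 1 + 2x - 2x^2 + 2x^3 - 2x^4 + x^5  (w +2, c 12, <D> = A^-14 - 2A^-10 + 2A^-6 - 2A^-2 + 2A^2 - A^6 + A^10)
key observation: comparing 2 Jones polynomials yields 2 groups


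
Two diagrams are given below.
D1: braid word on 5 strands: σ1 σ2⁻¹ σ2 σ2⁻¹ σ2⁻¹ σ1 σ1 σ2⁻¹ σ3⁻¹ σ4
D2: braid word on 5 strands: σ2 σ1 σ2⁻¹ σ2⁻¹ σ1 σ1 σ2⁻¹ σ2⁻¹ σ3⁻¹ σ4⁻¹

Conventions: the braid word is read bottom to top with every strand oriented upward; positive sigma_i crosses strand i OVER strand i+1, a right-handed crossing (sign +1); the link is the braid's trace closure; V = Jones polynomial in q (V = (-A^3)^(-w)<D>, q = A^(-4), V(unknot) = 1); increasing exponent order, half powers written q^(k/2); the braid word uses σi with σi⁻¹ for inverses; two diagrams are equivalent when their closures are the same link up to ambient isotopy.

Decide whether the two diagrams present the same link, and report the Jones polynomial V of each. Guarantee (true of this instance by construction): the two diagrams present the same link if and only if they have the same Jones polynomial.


equivalent: yes
D1 (bracket -A^-12 + 2A^-8 - 2A^-4 + 3 - 2A^4 + 2A^8 - A^12; 10 crossings at w = 0): V = -q^-3 + 2q^-2 - 2q^-1 + 3 - 2q + 2q^2 - q^3
V(D2) = -q^-3 + 2q^-2 - 2q^-1 + 3 - 2q + 2q^2 - q^3  (w -2, c 10, <D> = -A^-18 + 2A^-14 - 2A^-10 + 3A^-6 - 2A^-2 + 2A^2 - A^6)
key observation: Markov moves rewrite D1 (10 crossings) into D2 (10)


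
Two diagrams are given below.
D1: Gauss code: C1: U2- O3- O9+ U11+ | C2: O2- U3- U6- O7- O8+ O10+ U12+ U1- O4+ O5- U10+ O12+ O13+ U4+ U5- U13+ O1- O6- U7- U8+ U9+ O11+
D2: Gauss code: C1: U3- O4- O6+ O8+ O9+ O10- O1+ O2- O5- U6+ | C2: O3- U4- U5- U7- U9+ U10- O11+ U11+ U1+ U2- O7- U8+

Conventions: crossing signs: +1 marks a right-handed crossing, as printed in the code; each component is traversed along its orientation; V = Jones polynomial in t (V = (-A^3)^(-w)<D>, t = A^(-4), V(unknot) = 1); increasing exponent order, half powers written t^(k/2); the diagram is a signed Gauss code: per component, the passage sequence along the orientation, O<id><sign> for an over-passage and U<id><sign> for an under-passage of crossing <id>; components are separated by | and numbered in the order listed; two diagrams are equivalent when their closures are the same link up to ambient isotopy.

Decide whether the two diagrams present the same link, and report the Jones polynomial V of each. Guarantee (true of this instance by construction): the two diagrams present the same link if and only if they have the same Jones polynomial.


equivalent: no
V(D1) = -t^(-1/2) - t^(1/2)  (w +1, c 13, <D> = A + A^5)
V(D2) = -t^(-5/2) - t^(-1/2)  (w -1, c 11, <D> = A^-1 + A^7)
why: 2 classes among 2 diagrams; unequal V(t) rules out equality


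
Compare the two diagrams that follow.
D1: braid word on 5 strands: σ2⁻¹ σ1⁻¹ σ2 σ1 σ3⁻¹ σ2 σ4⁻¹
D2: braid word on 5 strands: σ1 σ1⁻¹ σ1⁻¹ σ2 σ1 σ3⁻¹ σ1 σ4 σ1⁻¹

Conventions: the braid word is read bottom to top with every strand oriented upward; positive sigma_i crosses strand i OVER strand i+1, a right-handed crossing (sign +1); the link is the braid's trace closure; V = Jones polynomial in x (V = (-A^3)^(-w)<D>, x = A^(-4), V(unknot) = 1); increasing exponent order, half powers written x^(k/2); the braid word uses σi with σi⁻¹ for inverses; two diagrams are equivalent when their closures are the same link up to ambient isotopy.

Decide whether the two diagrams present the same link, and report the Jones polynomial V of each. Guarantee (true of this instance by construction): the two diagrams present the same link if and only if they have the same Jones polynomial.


equivalent: yes
D1 (bracket A^-5 + A^-1; 7 crossings at w = -1): V = -x^(-1/2) - x^(1/2)
V(D2) = -x^(-1/2) - x^(1/2)  [9 crossings, <D> = A + A^5, w = +1]
observation: from 7 to 9 crossings by R-moves: one link, two diagrams


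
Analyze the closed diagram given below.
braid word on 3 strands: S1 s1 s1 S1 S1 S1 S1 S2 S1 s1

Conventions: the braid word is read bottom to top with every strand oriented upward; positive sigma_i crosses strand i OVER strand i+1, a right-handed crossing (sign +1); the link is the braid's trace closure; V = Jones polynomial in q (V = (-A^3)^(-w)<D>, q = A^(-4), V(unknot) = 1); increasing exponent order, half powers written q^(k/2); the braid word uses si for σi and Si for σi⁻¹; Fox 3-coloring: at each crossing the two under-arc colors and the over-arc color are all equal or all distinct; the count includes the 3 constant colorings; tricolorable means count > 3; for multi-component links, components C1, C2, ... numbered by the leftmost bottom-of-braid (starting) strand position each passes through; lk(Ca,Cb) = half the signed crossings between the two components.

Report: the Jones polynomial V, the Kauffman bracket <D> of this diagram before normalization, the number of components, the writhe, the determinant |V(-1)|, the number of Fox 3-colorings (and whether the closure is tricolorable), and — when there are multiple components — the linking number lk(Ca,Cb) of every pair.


Jones polynomial: V(q) = -q^-4 + q^-3 + q^-1
<D> = A^-8 + 1 - A^4; writhe -4
components 1, writhe -4 (10 crossings)
3-colorings: 9 of 3^10, det 3 — tricolorable
note: the word shrinks to σ1⁻¹ σ1⁻¹ σ1⁻¹ σ2⁻¹ after cancelling


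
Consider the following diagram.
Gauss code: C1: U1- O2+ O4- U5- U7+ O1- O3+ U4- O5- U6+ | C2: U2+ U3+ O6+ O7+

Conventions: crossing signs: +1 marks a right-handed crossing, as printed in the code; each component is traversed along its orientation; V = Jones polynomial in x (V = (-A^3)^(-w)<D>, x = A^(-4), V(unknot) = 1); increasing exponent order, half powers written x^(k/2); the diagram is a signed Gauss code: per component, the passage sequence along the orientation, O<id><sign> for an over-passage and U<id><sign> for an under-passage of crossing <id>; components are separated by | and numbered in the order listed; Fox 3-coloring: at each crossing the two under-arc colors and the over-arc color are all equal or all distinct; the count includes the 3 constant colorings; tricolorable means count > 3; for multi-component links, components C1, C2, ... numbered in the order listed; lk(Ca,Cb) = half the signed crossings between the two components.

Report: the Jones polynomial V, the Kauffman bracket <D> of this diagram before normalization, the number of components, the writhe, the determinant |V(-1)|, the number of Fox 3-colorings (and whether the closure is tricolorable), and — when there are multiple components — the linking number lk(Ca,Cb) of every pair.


Jones polynomial: V(x) = x^(-3/2) - x^(-1/2) - x^(3/2) - x^(7/2)
<D> = A^-11 + A^-3 + A^5 - A^9; writhe +1
components 2, writhe +1 (7 crossings)
linking number lk(C1,C2) = +2
3-colorings: 3 of 3^7, det 4 — not tricolorable
note: |V(-1)| = 4: so not tricolorable, since 3 does not divide 4


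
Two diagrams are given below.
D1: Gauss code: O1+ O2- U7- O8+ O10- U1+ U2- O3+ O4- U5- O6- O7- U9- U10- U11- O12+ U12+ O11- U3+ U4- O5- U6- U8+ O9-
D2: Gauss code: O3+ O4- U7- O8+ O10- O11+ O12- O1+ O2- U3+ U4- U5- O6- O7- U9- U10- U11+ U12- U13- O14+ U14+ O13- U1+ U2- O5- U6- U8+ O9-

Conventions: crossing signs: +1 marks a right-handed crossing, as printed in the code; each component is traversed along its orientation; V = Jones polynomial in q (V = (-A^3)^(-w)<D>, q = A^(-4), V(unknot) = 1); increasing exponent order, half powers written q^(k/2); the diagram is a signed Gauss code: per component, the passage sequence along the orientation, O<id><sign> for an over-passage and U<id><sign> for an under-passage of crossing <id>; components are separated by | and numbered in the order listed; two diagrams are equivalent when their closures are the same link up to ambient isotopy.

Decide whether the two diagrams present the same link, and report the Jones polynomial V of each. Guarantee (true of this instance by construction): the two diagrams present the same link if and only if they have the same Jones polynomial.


equivalent: yes
D1 (bracket A^-8 - A^-4 + 2 - A^4 + A^8 - A^12; 12 crossings at w = -4): V = -q^-6 + q^-5 - q^-4 + 2q^-3 - q^-2 + q^-1
D2 (bracket A^-8 - A^-4 + 2 - A^4 + A^8 - A^12; 14 crossings at w = -4): V = -q^-6 + q^-5 - q^-4 + 2q^-3 - q^-2 + q^-1
key observation: from 12 to 14 crossings by R-moves: one link, two diagrams


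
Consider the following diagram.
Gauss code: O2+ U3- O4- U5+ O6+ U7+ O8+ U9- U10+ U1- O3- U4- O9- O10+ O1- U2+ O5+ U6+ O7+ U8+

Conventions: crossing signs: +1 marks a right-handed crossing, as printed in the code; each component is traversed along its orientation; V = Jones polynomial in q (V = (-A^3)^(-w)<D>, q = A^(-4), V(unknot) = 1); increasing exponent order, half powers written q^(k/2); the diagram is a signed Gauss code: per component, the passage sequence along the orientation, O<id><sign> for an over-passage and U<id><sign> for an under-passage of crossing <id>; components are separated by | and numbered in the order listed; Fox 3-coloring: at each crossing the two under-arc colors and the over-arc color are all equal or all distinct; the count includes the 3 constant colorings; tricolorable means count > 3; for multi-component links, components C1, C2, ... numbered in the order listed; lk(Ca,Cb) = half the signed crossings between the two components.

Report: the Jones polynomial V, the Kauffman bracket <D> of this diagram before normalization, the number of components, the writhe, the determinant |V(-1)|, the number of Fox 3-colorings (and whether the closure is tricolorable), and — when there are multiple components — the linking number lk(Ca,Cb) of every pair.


Jones polynomial: V(q) = -q^-2 + 2q^-1 - 2 + 4q - 4q^2 + 4q^3 - 3q^4 + 2q^5 - q^6
<D> = -A^-18 + 2A^-14 - 3A^-10 + 4A^-6 - 4A^-2 + 4A^2 - 2A^6 + 2A^10 - A^14; writhe +2
components 1, writhe +2 (10 crossings)
3-colorings: 3 of 3^10, det 23 — not tricolorable
note: det 23 = |V(-1)|; not divisible by 3, so not tricolorable


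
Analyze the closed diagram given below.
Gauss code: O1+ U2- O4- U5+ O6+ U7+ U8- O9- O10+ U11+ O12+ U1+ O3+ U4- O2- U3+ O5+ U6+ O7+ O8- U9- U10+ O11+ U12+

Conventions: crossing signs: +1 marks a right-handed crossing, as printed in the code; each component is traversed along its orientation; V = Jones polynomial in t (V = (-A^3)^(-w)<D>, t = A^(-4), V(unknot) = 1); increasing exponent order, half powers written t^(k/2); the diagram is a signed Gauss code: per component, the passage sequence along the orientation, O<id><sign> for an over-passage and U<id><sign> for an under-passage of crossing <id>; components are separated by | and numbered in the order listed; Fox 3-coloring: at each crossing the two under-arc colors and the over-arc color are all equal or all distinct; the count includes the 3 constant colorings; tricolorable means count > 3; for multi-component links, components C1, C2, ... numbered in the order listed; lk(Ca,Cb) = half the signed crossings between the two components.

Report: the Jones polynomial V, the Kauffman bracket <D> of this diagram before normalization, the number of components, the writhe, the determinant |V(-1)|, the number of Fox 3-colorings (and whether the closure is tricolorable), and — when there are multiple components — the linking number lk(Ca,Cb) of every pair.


Jones polynomial: V(t) = 1 - t + 2t^2 - 2t^3 + 3t^4 - 3t^5 + 2t^6 - 2t^7 + t^8
<D> = A^-20 - 2A^-16 + 2A^-12 - 3A^-8 + 3A^-4 - 2 + 2A^4 - A^8 + A^12; writhe +4
components 1, writhe +4 (12 crossings)
3-colorings: 3 of 3^12, det 17 — not tricolorable
note: w = +4 shifts under R1 moves; the (-A^3)^(-4) factor cancels that in V


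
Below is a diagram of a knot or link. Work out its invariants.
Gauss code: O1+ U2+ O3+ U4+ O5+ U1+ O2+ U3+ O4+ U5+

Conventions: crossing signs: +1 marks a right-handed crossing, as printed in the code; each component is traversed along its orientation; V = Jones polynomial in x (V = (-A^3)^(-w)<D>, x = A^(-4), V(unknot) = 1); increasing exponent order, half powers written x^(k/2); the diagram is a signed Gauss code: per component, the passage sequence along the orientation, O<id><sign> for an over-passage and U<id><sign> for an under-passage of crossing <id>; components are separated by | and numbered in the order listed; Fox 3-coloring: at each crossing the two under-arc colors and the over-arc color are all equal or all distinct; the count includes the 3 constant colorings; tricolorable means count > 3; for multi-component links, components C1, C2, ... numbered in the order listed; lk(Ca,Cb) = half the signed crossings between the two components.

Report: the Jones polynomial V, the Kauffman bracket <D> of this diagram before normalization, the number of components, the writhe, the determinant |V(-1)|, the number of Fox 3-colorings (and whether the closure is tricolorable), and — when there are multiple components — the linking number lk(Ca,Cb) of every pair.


V(x) = x^2 + x^4 - x^5 + x^6 - x^7
bracket: A^-13 - A^-9 + A^-5 - A^-1 - A^7, w = +5
1 component, writhe +5, over 5 crossings
det 5, colorings 3 of 3^5 — not tricolorable
observation: the span of V is 5, forcing >= 5 crossings in any diagram


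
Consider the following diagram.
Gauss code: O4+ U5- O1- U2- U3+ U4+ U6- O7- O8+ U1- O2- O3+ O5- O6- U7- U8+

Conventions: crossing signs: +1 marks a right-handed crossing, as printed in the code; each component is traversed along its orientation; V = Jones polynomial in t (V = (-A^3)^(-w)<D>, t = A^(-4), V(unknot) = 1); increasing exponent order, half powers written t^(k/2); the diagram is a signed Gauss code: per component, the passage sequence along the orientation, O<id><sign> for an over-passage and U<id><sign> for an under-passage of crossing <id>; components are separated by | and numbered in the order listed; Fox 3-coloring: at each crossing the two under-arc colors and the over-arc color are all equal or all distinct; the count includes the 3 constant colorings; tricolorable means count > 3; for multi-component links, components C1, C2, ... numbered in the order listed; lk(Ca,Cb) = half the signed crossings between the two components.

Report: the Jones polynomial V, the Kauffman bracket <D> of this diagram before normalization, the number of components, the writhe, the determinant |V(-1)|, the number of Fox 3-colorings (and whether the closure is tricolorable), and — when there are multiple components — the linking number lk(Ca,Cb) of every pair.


Jones polynomial: V(t) = 1
<D> = A^-6; writhe -2
components 1, writhe -2 (8 crossings)
3-colorings: 3 of 3^8, det 1 — not tricolorable
note: det 1 = |V(-1)|; not divisible by 3, so not tricolorable


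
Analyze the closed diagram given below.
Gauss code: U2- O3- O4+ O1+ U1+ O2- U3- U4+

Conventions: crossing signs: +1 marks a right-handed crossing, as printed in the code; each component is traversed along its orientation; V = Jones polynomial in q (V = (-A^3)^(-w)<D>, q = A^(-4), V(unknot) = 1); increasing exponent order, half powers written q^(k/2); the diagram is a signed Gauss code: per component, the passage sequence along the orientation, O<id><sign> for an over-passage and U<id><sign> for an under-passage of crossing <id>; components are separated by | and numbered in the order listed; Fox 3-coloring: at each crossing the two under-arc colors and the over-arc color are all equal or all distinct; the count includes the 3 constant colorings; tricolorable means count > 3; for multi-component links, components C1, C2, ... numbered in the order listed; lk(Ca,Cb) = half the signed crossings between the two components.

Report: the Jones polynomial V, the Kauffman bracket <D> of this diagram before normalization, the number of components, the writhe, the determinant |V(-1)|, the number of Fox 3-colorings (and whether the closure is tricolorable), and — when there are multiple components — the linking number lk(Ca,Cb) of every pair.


V(q) = 1
bracket: 1, w = 0
1 component, writhe 0, over 4 crossings
det 1, colorings 3 of 3^4 — not tricolorable
observation: det 1 = |V(-1)|; not divisible by 3, so not tricolorable


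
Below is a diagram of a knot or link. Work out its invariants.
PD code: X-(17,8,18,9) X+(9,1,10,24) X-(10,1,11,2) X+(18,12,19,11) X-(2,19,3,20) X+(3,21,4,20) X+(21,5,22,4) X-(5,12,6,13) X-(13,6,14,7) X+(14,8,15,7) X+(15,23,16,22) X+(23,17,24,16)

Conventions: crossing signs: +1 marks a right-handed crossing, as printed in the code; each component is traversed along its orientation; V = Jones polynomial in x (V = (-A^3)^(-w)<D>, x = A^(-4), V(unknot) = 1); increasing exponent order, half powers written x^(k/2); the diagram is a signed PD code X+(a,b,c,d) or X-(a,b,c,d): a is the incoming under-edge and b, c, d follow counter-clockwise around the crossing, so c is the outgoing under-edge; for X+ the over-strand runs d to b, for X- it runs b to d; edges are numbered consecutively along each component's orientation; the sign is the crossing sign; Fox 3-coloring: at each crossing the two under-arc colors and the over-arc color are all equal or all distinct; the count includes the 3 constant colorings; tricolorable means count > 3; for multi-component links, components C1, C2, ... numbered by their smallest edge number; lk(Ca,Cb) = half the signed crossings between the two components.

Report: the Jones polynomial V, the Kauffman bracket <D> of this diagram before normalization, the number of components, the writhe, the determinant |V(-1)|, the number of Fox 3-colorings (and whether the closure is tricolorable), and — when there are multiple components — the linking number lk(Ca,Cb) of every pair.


V = x + x^3 - x^4
<D> = -A^-10 + A^-6 + A^2 (w = +2)
1 component over 12 crossings, w = +2
9 Fox colorings among 3^12, |V(-1)| = 3: tricolorable
why: det 3 = |V(-1)|; divisible by 3, so tricolorable


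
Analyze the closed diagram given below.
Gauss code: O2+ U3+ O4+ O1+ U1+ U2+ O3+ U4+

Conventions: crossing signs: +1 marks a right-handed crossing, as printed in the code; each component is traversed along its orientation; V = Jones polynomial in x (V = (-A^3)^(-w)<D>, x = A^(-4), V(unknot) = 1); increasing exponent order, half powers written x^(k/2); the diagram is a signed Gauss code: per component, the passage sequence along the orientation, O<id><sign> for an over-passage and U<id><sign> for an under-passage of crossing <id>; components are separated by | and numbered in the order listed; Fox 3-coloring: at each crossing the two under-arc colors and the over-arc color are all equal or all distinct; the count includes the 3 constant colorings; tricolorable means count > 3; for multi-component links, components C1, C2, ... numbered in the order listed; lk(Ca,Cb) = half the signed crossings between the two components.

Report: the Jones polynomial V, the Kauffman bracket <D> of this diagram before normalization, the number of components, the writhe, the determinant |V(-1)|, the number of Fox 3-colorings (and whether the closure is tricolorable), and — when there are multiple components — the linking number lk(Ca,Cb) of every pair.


Jones polynomial: V(x) = x + x^3 - x^4
<D> = -A^-4 + 1 + A^8; writhe +4
components 1, writhe +4 (4 crossings)
3-colorings: 9 of 3^4, det 3 — tricolorable
note: det 3 = |V(-1)|; divisible by 3, so tricolorable


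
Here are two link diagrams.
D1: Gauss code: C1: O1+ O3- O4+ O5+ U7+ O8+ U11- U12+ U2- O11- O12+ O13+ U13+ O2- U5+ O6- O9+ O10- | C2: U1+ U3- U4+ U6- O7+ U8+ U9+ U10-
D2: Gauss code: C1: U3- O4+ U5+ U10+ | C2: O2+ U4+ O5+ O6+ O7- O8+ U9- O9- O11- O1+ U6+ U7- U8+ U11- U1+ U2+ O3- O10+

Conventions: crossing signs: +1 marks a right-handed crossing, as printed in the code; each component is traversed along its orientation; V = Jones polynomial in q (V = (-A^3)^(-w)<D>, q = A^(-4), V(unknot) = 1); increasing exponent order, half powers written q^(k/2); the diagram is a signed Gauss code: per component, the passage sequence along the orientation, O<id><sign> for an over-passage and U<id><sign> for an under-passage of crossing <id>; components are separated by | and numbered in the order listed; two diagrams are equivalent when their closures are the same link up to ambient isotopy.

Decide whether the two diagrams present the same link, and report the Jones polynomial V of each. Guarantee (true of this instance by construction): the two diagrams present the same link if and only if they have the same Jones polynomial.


same link: yes
V(D1) = -q^(1/2) - q^(5/2)  [13 crossings, <D> = A^-1 + A^7, w = +3]
V(D2) = -q^(1/2) - q^(5/2)  [11 crossings, <D> = A^-1 + A^7, w = +3]
insight: from 13 to 11 crossings by R-moves: one link, two diagrams


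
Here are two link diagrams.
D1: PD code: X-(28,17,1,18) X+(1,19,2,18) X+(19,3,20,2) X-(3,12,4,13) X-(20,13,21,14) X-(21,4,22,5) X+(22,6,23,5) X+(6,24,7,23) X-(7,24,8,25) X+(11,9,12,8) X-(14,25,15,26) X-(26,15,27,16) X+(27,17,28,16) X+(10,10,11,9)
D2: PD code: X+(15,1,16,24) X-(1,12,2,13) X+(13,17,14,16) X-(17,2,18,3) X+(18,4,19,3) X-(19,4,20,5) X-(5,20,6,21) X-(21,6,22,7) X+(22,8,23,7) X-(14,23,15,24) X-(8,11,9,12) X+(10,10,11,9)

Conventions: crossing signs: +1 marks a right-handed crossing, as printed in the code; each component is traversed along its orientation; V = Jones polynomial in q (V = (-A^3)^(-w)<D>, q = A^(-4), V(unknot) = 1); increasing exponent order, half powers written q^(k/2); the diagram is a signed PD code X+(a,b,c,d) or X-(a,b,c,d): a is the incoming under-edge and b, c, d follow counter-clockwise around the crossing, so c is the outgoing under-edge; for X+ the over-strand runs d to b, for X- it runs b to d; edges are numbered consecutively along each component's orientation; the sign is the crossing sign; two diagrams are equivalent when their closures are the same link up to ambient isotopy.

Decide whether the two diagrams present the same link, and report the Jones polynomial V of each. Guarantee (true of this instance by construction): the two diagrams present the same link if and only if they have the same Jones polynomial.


same link: no
V(D1) = 1  [14 crossings, <D> = 1, w = 0]
D2 (bracket A^-2 + A^6 - A^10; 12 crossings at w = -2): V = -q^-4 + q^-3 + q^-1
note: comparing 2 Jones polynomials yields 2 groups


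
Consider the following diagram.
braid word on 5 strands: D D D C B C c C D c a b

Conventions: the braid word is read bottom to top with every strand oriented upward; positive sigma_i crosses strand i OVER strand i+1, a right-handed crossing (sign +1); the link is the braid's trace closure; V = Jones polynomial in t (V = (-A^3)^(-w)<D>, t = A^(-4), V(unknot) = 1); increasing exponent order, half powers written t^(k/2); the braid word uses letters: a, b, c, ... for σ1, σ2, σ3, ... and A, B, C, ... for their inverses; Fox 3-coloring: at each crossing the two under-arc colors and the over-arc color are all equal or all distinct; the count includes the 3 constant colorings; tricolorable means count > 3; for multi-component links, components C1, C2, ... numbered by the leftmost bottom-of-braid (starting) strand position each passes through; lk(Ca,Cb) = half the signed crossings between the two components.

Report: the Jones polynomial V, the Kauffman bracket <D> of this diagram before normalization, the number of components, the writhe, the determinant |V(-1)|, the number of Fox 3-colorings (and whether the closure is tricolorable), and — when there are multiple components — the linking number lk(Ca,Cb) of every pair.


V = -t^-4 + t^-3 + t^-1
<D> = A^-8 + 1 - A^4 (w = -4)
1 component over 12 crossings, w = -4
9 Fox colorings among 3^12, |V(-1)| = 3: tricolorable
why: free reduction leaves σ4⁻¹ σ4⁻¹ σ4⁻¹ σ3⁻¹ σ2⁻¹ σ3⁻¹ σ4⁻¹ σ3 σ1 σ2 of the original 12 letters
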